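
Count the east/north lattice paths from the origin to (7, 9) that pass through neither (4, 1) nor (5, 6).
Number of paths = 6295

Inclusion–exclusion. Total paths: C(16, 7) = 11440. Through P₁: C(5, 4)·C(11, 3) = 825. Through P₂: C(11, 5)·C(5, 2) = 4620. Since P₁ is strictly southwest of P₂, a monotone path through both must visit P₁ then P₂; paths through both = C(5, 4)·C(6, 1)·C(5, 2) = 300. Avoid both = 11440 − 825 − 4620 + 300 = 6295.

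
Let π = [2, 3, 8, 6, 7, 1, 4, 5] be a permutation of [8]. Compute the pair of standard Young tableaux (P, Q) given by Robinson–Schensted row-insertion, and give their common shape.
P = [1, 3, 4, 5] / [2, 6, 7] / [8];  Q = [1, 2, 3, 5] / [4, 7, 8] / [6];  common shape = (4, 3, 1)

Row-insert the values π_1, π_2, … into P one at a time, bumping the leftmost entry strictly greater than the inserted value down to the next row. The recording tableau Q records, in position (i, j), the step at which that cell was added to P.
  Insert 2 (step 1): P = [2];  Q = [1]
  Insert 3 (step 2): P = [2, 3];  Q = [1, 2]
  Insert 8 (step 3): P = [2, 3, 8];  Q = [1, 2, 3]
  Insert 6 (step 4): P = [2, 3, 6] / [8];  Q = [1, 2, 3] / [4]
  Insert 7 (step 5): P = [2, 3, 6, 7] / [8];  Q = [1, 2, 3, 5] / [4]
  Insert 1 (step 6): P = [1, 3, 6, 7] / [2] / [8];  Q = [1, 2, 3, 5] / [4] / [6]
  Insert 4 (step 7): P = [1, 3, 4, 7] / [2, 6] / [8];  Q = [1, 2, 3, 5] / [4, 7] / [6]
  Insert 5 (step 8): P = [1, 3, 4, 5] / [2, 6, 7] / [8];  Q = [1, 2, 3, 5] / [4, 7, 8] / [6]
Final shape: (4, 3, 1).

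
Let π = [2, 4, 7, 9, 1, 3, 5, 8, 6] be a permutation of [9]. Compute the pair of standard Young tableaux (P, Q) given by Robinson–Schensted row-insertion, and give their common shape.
P = [1, 3, 5, 6] / [2, 4, 7, 8] / [9];  Q = [1, 2, 3, 4] / [5, 6, 7, 8] / [9];  common shape = (4, 4, 1)

Row-insert the values π_1, π_2, … into P one at a time, bumping the leftmost entry strictly greater than the inserted value down to the next row. The recording tableau Q records, in position (i, j), the step at which that cell was added to P.
  Insert 2 (step 1): P = [2];  Q = [1]
  Insert 4 (step 2): P = [2, 4];  Q = [1, 2]
  Insert 7 (step 3): P = [2, 4, 7];  Q = [1, 2, 3]
  Insert 9 (step 4): P = [2, 4, 7, 9];  Q = [1, 2, 3, 4]
  Insert 1 (step 5): P = [1, 4, 7, 9] / [2];  Q = [1, 2, 3, 4] / [5]
  Insert 3 (step 6): P = [1, 3, 7, 9] / [2, 4];  Q = [1, 2, 3, 4] / [5, 6]
  Insert 5 (step 7): P = [1, 3, 5, 9] / [2, 4, 7];  Q = [1, 2, 3, 4] / [5, 6, 7]
  Insert 8 (step 8): P = [1, 3, 5, 8] / [2, 4, 7, 9];  Q = [1, 2, 3, 4] / [5, 6, 7, 8]
  Insert 6 (step 9): P = [1, 3, 5, 6] / [2, 4, 7, 8] / [9];  Q = [1, 2, 3, 4] / [5, 6, 7, 8] / [9]
Final shape: (4, 4, 1).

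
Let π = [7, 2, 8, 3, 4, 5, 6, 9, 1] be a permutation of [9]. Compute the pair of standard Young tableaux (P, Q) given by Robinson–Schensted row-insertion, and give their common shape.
P = [1, 3, 4, 5, 6, 9] / [2, 8] / [7];  Q = [1, 3, 5, 6, 7, 8] / [2, 4] / [9];  common shape = (6, 2, 1)

Row-insert the values π_1, π_2, … into P one at a time, bumping the leftmost entry strictly greater than the inserted value down to the next row. The recording tableau Q records, in position (i, j), the step at which that cell was added to P.
  Insert 7 (step 1): P = [7];  Q = [1]
  Insert 2 (step 2): P = [2] / [7];  Q = [1] / [2]
  Insert 8 (step 3): P = [2, 8] / [7];  Q = [1, 3] / [2]
  Insert 3 (step 4): P = [2, 3] / [7, 8];  Q = [1, 3] / [2, 4]
  Insert 4 (step 5): P = [2, 3, 4] / [7, 8];  Q = [1, 3, 5] / [2, 4]
  Insert 5 (step 6): P = [2, 3, 4, 5] / [7, 8];  Q = [1, 3, 5, 6] / [2, 4]
  Insert 6 (step 7): P = [2, 3, 4, 5, 6] / [7, 8];  Q = [1, 3, 5, 6, 7] / [2, 4]
  Insert 9 (step 8): P = [2, 3, 4, 5, 6, 9] / [7, 8];  Q = [1, 3, 5, 6, 7, 8] / [2, 4]
  Insert 1 (step 9): P = [1, 3, 4, 5, 6, 9] / [2, 8] / [7];  Q = [1, 3, 5, 6, 7, 8] / [2, 4] / [9]
Final shape: (6, 2, 1).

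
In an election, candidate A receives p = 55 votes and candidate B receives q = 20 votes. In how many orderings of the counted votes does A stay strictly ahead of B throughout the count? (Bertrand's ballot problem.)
Strict-lead orderings = 374811732630567512

Total orderings of the 75 votes with 55 for A: C(75, 55) = 803167998494073240. By the Bertrand ballot formula (Cycle Lemma / reflection principle), the number of orderings in which A is strictly ahead of B throughout is (p − q)/(p + q) · C(p + q, p) = (55 − 20)/(55 + 20) · 803167998494073240 = 374811732630567512.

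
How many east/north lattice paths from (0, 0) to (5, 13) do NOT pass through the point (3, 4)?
Number of paths = 6643

Total paths from (0, 0) to (5, 13): C(18, 5) = 8568. Paths through (3, 4): (paths (0, 0) → (3, 4)) × (paths (3, 4) → (5, 13)) = C(7, 3) · C(11, 2) = 35 · 55 = 1925. Avoidance count = 8568 − 1925 = 6643.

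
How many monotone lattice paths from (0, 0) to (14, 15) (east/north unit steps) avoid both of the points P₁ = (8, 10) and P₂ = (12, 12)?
Number of paths = 36864704

Inclusion–exclusion. Total paths: C(29, 14) = 77558760. Through P₁: C(18, 8)·C(11, 6) = 20216196. Through P₂: C(24, 12)·C(5, 2) = 27041560. Since P₁ is strictly southwest of P₂, a monotone path through both must visit P₁ then P₂; paths through both = C(18, 8)·C(6, 4)·C(5, 2) = 6563700. Avoid both = 77558760 − 20216196 − 27041560 + 6563700 = 36864704.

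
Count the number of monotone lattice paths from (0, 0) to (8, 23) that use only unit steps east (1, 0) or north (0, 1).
Number of paths = 7888725

A monotone lattice path from (0, 0) to (8, 23) consists of 8 east steps and 23 north steps in some order, so it is determined by which 8 of the 31 steps are east. The count is C(31, 8) = 7888725.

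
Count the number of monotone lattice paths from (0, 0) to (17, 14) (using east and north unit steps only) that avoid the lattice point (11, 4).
Number of paths = 254251605

Total paths from (0, 0) to (17, 14): C(31, 17) = 265182525. Paths through (11, 4): (paths (0, 0) → (11, 4)) × (paths (11, 4) → (17, 14)) = C(15, 11) · C(16, 6) = 1365 · 8008 = 10930920. Avoidance count = 265182525 − 10930920 = 254251605.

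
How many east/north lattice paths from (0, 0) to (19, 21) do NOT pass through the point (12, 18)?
Number of paths = 120903221400

Total paths from (0, 0) to (19, 21): C(40, 19) = 131282408400. Paths through (12, 18): (paths (0, 0) → (12, 18)) × (paths (12, 18) → (19, 21)) = C(30, 12) · C(10, 7) = 86493225 · 120 = 10379187000. Avoidance count = 131282408400 − 10379187000 = 120903221400.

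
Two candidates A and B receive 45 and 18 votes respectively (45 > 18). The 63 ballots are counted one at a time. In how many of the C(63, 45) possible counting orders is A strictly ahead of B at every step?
Strict-lead orderings = 1109448779376105

Total orderings of the 63 votes with 45 for A: C(63, 45) = 2588713818544245. By the Bertrand ballot formula (Cycle Lemma / reflection principle), the number of orderings in which A is strictly ahead of B throughout is (p − q)/(p + q) · C(p + q, p) = (45 − 18)/(45 + 18) · 2588713818544245 = 1109448779376105.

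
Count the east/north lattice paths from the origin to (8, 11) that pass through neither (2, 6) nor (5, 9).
Number of paths = 48226

Inclusion–exclusion. Total paths: C(19, 8) = 75582. Through P₁: C(8, 2)·C(11, 6) = 12936. Through P₂: C(14, 5)·C(5, 3) = 20020. Since P₁ is strictly southwest of P₂, a monotone path through both must visit P₁ then P₂; paths through both = C(8, 2)·C(6, 3)·C(5, 3) = 5600. Avoid both = 75582 − 12936 − 20020 + 5600 = 48226.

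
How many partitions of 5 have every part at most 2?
p(5, parts ≤ 2) = 3

Partitions of 5 with all parts ≤ 2: 2+2+1, 2+1+1+1, 1+1+1+1+1. Count = 3.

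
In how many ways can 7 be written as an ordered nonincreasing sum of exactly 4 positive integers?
p(7, 4 parts) = 3

Partitions of n into exactly k parts ↔ partitions of n − k into at most k parts (subtract 1 from each part). For n = 7, k = 4, the partitions are: 4+1+1+1, 3+2+1+1, 2+2+2+1. Count = 3.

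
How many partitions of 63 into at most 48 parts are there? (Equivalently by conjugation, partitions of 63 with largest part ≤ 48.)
p(63, parts ≤ 48) = 1504991

Use the recurrence p(n, m) = p(n, m−1) + p(n−m, m): either the largest part is < m (count p(n, m−1)) or the largest part is exactly m (remove one copy of m, count p(n−m, m)). With p(0, ·) = 1 this gives p(63, parts ≤ 48) = 1504991. (By conjugating Young diagrams, this also counts partitions of 63 into at most 48 parts.)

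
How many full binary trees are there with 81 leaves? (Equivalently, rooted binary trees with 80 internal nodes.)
C_80 = 1136359577947336271931632877004667456667613940

These full binary trees are counted by the Catalan number C_n = (1/(n + 1)) · C(2n, n). For n = 80: C_80 = (1/81) · C(160, 80) = 92045125813734238026462263037378063990076729140/81 = 1136359577947336271931632877004667456667613940.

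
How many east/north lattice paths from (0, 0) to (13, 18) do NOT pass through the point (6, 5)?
Number of paths = 170438835

Total paths from (0, 0) to (13, 18): C(31, 13) = 206253075. Paths through (6, 5): (paths (0, 0) → (6, 5)) × (paths (6, 5) → (13, 18)) = C(11, 6) · C(20, 7) = 462 · 77520 = 35814240. Avoidance count = 206253075 − 35814240 = 170438835.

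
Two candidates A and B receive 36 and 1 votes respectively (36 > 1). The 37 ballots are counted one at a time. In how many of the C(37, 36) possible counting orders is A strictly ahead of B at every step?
Strict-lead orderings = 35

Total orderings of the 37 votes with 36 for A: C(37, 36) = 37. By the Bertrand ballot formula (Cycle Lemma / reflection principle), the number of orderings in which A is strictly ahead of B throughout is (p − q)/(p + q) · C(p + q, p) = (36 − 1)/(36 + 1) · 37 = 35.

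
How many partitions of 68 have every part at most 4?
p(68, parts ≤ 4) = 2700

Use the recurrence p(n, m) = p(n, m−1) + p(n−m, m): either the largest part is < m (count p(n, m−1)) or the largest part is exactly m (remove one copy of m, count p(n−m, m)). With p(0, ·) = 1 this gives p(68, parts ≤ 4) = 2700. (By conjugating Young diagrams, this also counts partitions of 68 into at most 4 parts.)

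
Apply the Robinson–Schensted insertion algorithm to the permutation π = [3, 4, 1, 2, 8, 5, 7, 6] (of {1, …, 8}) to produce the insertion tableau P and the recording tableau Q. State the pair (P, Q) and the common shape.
P = [1, 2, 5, 6] / [3, 4, 7] / [8];  Q = [1, 2, 5, 7] / [3, 4, 6] / [8];  common shape = (4, 3, 1)

Row-insert the values π_1, π_2, … into P one at a time, bumping the leftmost entry strictly greater than the inserted value down to the next row. The recording tableau Q records, in position (i, j), the step at which that cell was added to P.
  Insert 3 (step 1): P = [3];  Q = [1]
  Insert 4 (step 2): P = [3, 4];  Q = [1, 2]
  Insert 1 (step 3): P = [1, 4] / [3];  Q = [1, 2] / [3]
  Insert 2 (step 4): P = [1, 2] / [3, 4];  Q = [1, 2] / [3, 4]
  Insert 8 (step 5): P = [1, 2, 8] / [3, 4];  Q = [1, 2, 5] / [3, 4]
  Insert 5 (step 6): P = [1, 2, 5] / [3, 4, 8];  Q = [1, 2, 5] / [3, 4, 6]
  Insert 7 (step 7): P = [1, 2, 5, 7] / [3, 4, 8];  Q = [1, 2, 5, 7] / [3, 4, 6]
  Insert 6 (step 8): P = [1, 2, 5, 6] / [3, 4, 7] / [8];  Q = [1, 2, 5, 7] / [3, 4, 6] / [8]
Final shape: (4, 3, 1).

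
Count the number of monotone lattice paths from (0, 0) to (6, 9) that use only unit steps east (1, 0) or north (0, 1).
Number of paths = 5005

A monotone lattice path from (0, 0) to (6, 9) consists of 6 east steps and 9 north steps in some order, so it is determined by which 6 of the 15 steps are east. The count is C(15, 6) = 5005.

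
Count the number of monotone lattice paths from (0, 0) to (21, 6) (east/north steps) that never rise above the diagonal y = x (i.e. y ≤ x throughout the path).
Number of paths = 215280

By the reflection principle (André's argument), the number of monotone paths to (21, 6) with n ≤ m that never go above y = x is C(27, 21) − C(27, 22) = 296010 − 80730 = 215280.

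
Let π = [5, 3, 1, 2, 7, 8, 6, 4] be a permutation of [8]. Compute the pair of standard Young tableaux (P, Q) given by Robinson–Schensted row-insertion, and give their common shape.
P = [1, 2, 4, 8] / [3, 6] / [5, 7];  Q = [1, 4, 5, 6] / [2, 7] / [3, 8];  common shape = (4, 2, 2)

Row-insert the values π_1, π_2, … into P one at a time, bumping the leftmost entry strictly greater than the inserted value down to the next row. The recording tableau Q records, in position (i, j), the step at which that cell was added to P.
  Insert 5 (step 1): P = [5];  Q = [1]
  Insert 3 (step 2): P = [3] / [5];  Q = [1] / [2]
  Insert 1 (step 3): P = [1] / [3] / [5];  Q = [1] / [2] / [3]
  Insert 2 (step 4): P = [1, 2] / [3] / [5];  Q = [1, 4] / [2] / [3]
  Insert 7 (step 5): P = [1, 2, 7] / [3] / [5];  Q = [1, 4, 5] / [2] / [3]
  Insert 8 (step 6): P = [1, 2, 7, 8] / [3] / [5];  Q = [1, 4, 5, 6] / [2] / [3]
  Insert 6 (step 7): P = [1, 2, 6, 8] / [3, 7] / [5];  Q = [1, 4, 5, 6] / [2, 7] / [3]
  Insert 4 (step 8): P = [1, 2, 4, 8] / [3, 6] / [5, 7];  Q = [1, 4, 5, 6] / [2, 7] / [3, 8]
Final shape: (4, 2, 2).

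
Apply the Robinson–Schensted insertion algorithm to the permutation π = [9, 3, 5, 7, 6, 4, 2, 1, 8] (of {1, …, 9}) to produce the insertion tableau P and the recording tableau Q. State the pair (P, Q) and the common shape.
P = [1, 4, 6, 8] / [2] / [3] / [5] / [7] / [9];  Q = [1, 3, 4, 9] / [2] / [5] / [6] / [7] / [8];  common shape = (4, 1, 1, 1, 1, 1)

Row-insert the values π_1, π_2, … into P one at a time, bumping the leftmost entry strictly greater than the inserted value down to the next row. The recording tableau Q records, in position (i, j), the step at which that cell was added to P.
  Insert 9 (step 1): P = [9];  Q = [1]
  Insert 3 (step 2): P = [3] / [9];  Q = [1] / [2]
  Insert 5 (step 3): P = [3, 5] / [9];  Q = [1, 3] / [2]
  Insert 7 (step 4): P = [3, 5, 7] / [9];  Q = [1, 3, 4] / [2]
  Insert 6 (step 5): P = [3, 5, 6] / [7] / [9];  Q = [1, 3, 4] / [2] / [5]
  Insert 4 (step 6): P = [3, 4, 6] / [5] / [7] / [9];  Q = [1, 3, 4] / [2] / [5] / [6]
  Insert 2 (step 7): P = [2, 4, 6] / [3] / [5] / [7] / [9];  Q = [1, 3, 4] / [2] / [5] / [6] / [7]
  Insert 1 (step 8): P = [1, 4, 6] / [2] / [3] / [5] / [7] / [9];  Q = [1, 3, 4] / [2] / [5] / [6] / [7] / [8]
  Insert 8 (step 9): P = [1, 4, 6, 8] / [2] / [3] / [5] / [7] / [9];  Q = [1, 3, 4, 9] / [2] / [5] / [6] / [7] / [8]
Final shape: (4, 1, 1, 1, 1, 1).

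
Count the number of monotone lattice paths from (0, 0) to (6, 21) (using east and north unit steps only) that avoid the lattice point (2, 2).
Number of paths = 242880

Total paths from (0, 0) to (6, 21): C(27, 6) = 296010. Paths through (2, 2): (paths (0, 0) → (2, 2)) × (paths (2, 2) → (6, 21)) = C(4, 2) · C(23, 4) = 6 · 8855 = 53130. Avoidance count = 296010 − 53130 = 242880.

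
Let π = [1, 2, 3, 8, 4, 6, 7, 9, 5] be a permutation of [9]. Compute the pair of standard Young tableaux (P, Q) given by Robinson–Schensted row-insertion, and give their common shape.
P = [1, 2, 3, 4, 5, 7, 9] / [6] / [8];  Q = [1, 2, 3, 4, 6, 7, 8] / [5] / [9];  common shape = (7, 1, 1)

Row-insert the values π_1, π_2, … into P one at a time, bumping the leftmost entry strictly greater than the inserted value down to the next row. The recording tableau Q records, in position (i, j), the step at which that cell was added to P.
  Insert 1 (step 1): P = [1];  Q = [1]
  Insert 2 (step 2): P = [1, 2];  Q = [1, 2]
  Insert 3 (step 3): P = [1, 2, 3];  Q = [1, 2, 3]
  Insert 8 (step 4): P = [1, 2, 3, 8];  Q = [1, 2, 3, 4]
  Insert 4 (step 5): P = [1, 2, 3, 4] / [8];  Q = [1, 2, 3, 4] / [5]
  Insert 6 (step 6): P = [1, 2, 3, 4, 6] / [8];  Q = [1, 2, 3, 4, 6] / [5]
  Insert 7 (step 7): P = [1, 2, 3, 4, 6, 7] / [8];  Q = [1, 2, 3, 4, 6, 7] / [5]
  Insert 9 (step 8): P = [1, 2, 3, 4, 6, 7, 9] / [8];  Q = [1, 2, 3, 4, 6, 7, 8] / [5]
  Insert 5 (step 9): P = [1, 2, 3, 4, 5, 7, 9] / [6] / [8];  Q = [1, 2, 3, 4, 6, 7, 8] / [5] / [9]
Final shape: (7, 1, 1).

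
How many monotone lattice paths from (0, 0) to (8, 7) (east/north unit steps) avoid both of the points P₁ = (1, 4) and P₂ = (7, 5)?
Number of paths = 3564

Inclusion–exclusion. Total paths: C(15, 8) = 6435. Through P₁: C(5, 1)·C(10, 7) = 600. Through P₂: C(12, 7)·C(3, 1) = 2376. Since P₁ is strictly southwest of P₂, a monotone path through both must visit P₁ then P₂; paths through both = C(5, 1)·C(7, 6)·C(3, 1) = 105. Avoid both = 6435 − 600 − 2376 + 105 = 3564.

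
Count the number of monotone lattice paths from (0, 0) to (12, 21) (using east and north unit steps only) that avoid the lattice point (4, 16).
Number of paths = 348581805

Total paths from (0, 0) to (12, 21): C(33, 12) = 354817320. Paths through (4, 16): (paths (0, 0) → (4, 16)) × (paths (4, 16) → (12, 21)) = C(20, 4) · C(13, 8) = 4845 · 1287 = 6235515. Avoidance count = 354817320 − 6235515 = 348581805.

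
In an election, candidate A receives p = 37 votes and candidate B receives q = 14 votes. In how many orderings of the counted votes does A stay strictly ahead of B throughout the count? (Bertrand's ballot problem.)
Strict-lead orderings = 582985137700

Total orderings of the 51 votes with 37 for A: C(51, 37) = 1292706174900. By the Bertrand ballot formula (Cycle Lemma / reflection principle), the number of orderings in which A is strictly ahead of B throughout is (p − q)/(p + q) · C(p + q, p) = (37 − 14)/(37 + 14) · 1292706174900 = 582985137700.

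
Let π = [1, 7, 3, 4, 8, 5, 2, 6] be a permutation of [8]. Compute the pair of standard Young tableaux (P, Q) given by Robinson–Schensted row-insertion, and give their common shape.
P = [1, 2, 4, 5, 6] / [3, 8] / [7];  Q = [1, 2, 4, 5, 8] / [3, 6] / [7];  common shape = (5, 2, 1)

Row-insert the values π_1, π_2, … into P one at a time, bumping the leftmost entry strictly greater than the inserted value down to the next row. The recording tableau Q records, in position (i, j), the step at which that cell was added to P.
  Insert 1 (step 1): P = [1];  Q = [1]
  Insert 7 (step 2): P = [1, 7];  Q = [1, 2]
  Insert 3 (step 3): P = [1, 3] / [7];  Q = [1, 2] / [3]
  Insert 4 (step 4): P = [1, 3, 4] / [7];  Q = [1, 2, 4] / [3]
  Insert 8 (step 5): P = [1, 3, 4, 8] / [7];  Q = [1, 2, 4, 5] / [3]
  Insert 5 (step 6): P = [1, 3, 4, 5] / [7, 8];  Q = [1, 2, 4, 5] / [3, 6]
  Insert 2 (step 7): P = [1, 2, 4, 5] / [3, 8] / [7];  Q = [1, 2, 4, 5] / [3, 6] / [7]
  Insert 6 (step 8): P = [1, 2, 4, 5, 6] / [3, 8] / [7];  Q = [1, 2, 4, 5, 8] / [3, 6] / [7]
Final shape: (5, 2, 1).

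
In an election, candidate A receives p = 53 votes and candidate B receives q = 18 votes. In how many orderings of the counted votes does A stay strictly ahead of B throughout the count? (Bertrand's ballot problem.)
Strict-lead orderings = 15318202202064300

Total orderings of the 71 votes with 53 for A: C(71, 53) = 31074067324187580. By the Bertrand ballot formula (Cycle Lemma / reflection principle), the number of orderings in which A is strictly ahead of B throughout is (p − q)/(p + q) · C(p + q, p) = (53 − 18)/(53 + 18) · 31074067324187580 = 15318202202064300.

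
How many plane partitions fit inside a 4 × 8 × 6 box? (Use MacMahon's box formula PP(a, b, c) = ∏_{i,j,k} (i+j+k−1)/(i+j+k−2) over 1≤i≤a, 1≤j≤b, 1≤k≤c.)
PP(4, 8, 6) = 90474964580

Evaluate the triple product over i = 1..4, j = 1..8, k = 1..6. The factors are (2/1) · (3/2) · (4/3) · (5/4) · (6/5) · (7/6) · (3/2) · (4/3) · … (192 factors total). The numerators and denominators telescope so the product is an integer; carrying out the multiplication exactly gives PP(4, 8, 6) = 90474964580.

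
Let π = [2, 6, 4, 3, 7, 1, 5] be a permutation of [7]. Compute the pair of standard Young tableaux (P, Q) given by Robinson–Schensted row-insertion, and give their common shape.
P = [1, 3, 5] / [2, 7] / [4] / [6];  Q = [1, 2, 5] / [3, 7] / [4] / [6];  common shape = (3, 2, 1, 1)

Row-insert the values π_1, π_2, … into P one at a time, bumping the leftmost entry strictly greater than the inserted value down to the next row. The recording tableau Q records, in position (i, j), the step at which that cell was added to P.
  Insert 2 (step 1): P = [2];  Q = [1]
  Insert 6 (step 2): P = [2, 6];  Q = [1, 2]
  Insert 4 (step 3): P = [2, 4] / [6];  Q = [1, 2] / [3]
  Insert 3 (step 4): P = [2, 3] / [4] / [6];  Q = [1, 2] / [3] / [4]
  Insert 7 (step 5): P = [2, 3, 7] / [4] / [6];  Q = [1, 2, 5] / [3] / [4]
  Insert 1 (step 6): P = [1, 3, 7] / [2] / [4] / [6];  Q = [1, 2, 5] / [3] / [4] / [6]
  Insert 5 (step 7): P = [1, 3, 5] / [2, 7] / [4] / [6];  Q = [1, 2, 5] / [3, 7] / [4] / [6]
Final shape: (3, 2, 1, 1).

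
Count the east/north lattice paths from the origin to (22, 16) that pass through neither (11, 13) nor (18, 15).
Number of paths = 16594892334

Inclusion–exclusion. Total paths: C(38, 22) = 22239974430. Through P₁: C(24, 11)·C(14, 11) = 908596416. Through P₂: C(33, 18)·C(5, 4) = 5185791600. Since P₁ is strictly southwest of P₂, a monotone path through both must visit P₁ then P₂; paths through both = C(24, 11)·C(9, 7)·C(5, 4) = 449305920. Avoid both = 22239974430 − 908596416 − 5185791600 + 449305920 = 16594892334.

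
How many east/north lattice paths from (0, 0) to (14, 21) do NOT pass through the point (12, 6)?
Number of paths = 2317434696

Total paths from (0, 0) to (14, 21): C(35, 14) = 2319959400. Paths through (12, 6): (paths (0, 0) → (12, 6)) × (paths (12, 6) → (14, 21)) = C(18, 12) · C(17, 2) = 18564 · 136 = 2524704. Avoidance count = 2319959400 − 2524704 = 2317434696.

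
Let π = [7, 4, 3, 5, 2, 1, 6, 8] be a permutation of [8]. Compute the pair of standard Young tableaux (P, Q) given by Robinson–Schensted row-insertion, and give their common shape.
P = [1, 5, 6, 8] / [2] / [3] / [4] / [7];  Q = [1, 4, 7, 8] / [2] / [3] / [5] / [6];  common shape = (4, 1, 1, 1, 1)

Row-insert the values π_1, π_2, … into P one at a time, bumping the leftmost entry strictly greater than the inserted value down to the next row. The recording tableau Q records, in position (i, j), the step at which that cell was added to P.
  Insert 7 (step 1): P = [7];  Q = [1]
  Insert 4 (step 2): P = [4] / [7];  Q = [1] / [2]
  Insert 3 (step 3): P = [3] / [4] / [7];  Q = [1] / [2] / [3]
  Insert 5 (step 4): P = [3, 5] / [4] / [7];  Q = [1, 4] / [2] / [3]
  Insert 2 (step 5): P = [2, 5] / [3] / [4] / [7];  Q = [1, 4] / [2] / [3] / [5]
  Insert 1 (step 6): P = [1, 5] / [2] / [3] / [4] / [7];  Q = [1, 4] / [2] / [3] / [5] / [6]
  Insert 6 (step 7): P = [1, 5, 6] / [2] / [3] / [4] / [7];  Q = [1, 4, 7] / [2] / [3] / [5] / [6]
  Insert 8 (step 8): P = [1, 5, 6, 8] / [2] / [3] / [4] / [7];  Q = [1, 4, 7, 8] / [2] / [3] / [5] / [6]
Final shape: (4, 1, 1, 1, 1).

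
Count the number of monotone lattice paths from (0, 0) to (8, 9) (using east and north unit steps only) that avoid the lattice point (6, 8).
Number of paths = 15301

Total paths from (0, 0) to (8, 9): C(17, 8) = 24310. Paths through (6, 8): (paths (0, 0) → (6, 8)) × (paths (6, 8) → (8, 9)) = C(14, 6) · C(3, 2) = 3003 · 3 = 9009. Avoidance count = 24310 − 9009 = 15301.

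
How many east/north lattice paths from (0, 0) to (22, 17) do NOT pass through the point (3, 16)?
Number of paths = 51021098430

Total paths from (0, 0) to (22, 17): C(39, 22) = 51021117810. Paths through (3, 16): (paths (0, 0) → (3, 16)) × (paths (3, 16) → (22, 17)) = C(19, 3) · C(20, 19) = 969 · 20 = 19380. Avoidance count = 51021117810 − 19380 = 51021098430.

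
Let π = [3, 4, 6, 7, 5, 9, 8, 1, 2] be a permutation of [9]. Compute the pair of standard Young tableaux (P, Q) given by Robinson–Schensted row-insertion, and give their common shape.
P = [1, 2, 5, 7, 8] / [3, 4] / [6, 9];  Q = [1, 2, 3, 4, 6] / [5, 7] / [8, 9];  common shape = (5, 2, 2)

Row-insert the values π_1, π_2, … into P one at a time, bumping the leftmost entry strictly greater than the inserted value down to the next row. The recording tableau Q records, in position (i, j), the step at which that cell was added to P.
  Insert 3 (step 1): P = [3];  Q = [1]
  Insert 4 (step 2): P = [3, 4];  Q = [1, 2]
  Insert 6 (step 3): P = [3, 4, 6];  Q = [1, 2, 3]
  Insert 7 (step 4): P = [3, 4, 6, 7];  Q = [1, 2, 3, 4]
  Insert 5 (step 5): P = [3, 4, 5, 7] / [6];  Q = [1, 2, 3, 4] / [5]
  Insert 9 (step 6): P = [3, 4, 5, 7, 9] / [6];  Q = [1, 2, 3, 4, 6] / [5]
  Insert 8 (step 7): P = [3, 4, 5, 7, 8] / [6, 9];  Q = [1, 2, 3, 4, 6] / [5, 7]
  Insert 1 (step 8): P = [1, 4, 5, 7, 8] / [3, 9] / [6];  Q = [1, 2, 3, 4, 6] / [5, 7] / [8]
  Insert 2 (step 9): P = [1, 2, 5, 7, 8] / [3, 4] / [6, 9];  Q = [1, 2, 3, 4, 6] / [5, 7] / [8, 9]
Final shape: (5, 2, 2).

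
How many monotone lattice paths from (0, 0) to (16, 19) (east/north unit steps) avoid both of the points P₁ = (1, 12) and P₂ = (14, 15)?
Number of paths = 2894439678

Inclusion–exclusion. Total paths: C(35, 16) = 4059928950. Through P₁: C(13, 1)·C(22, 15) = 2217072. Through P₂: C(29, 14)·C(6, 2) = 1163381400. Since P₁ is strictly southwest of P₂, a monotone path through both must visit P₁ then P₂; paths through both = C(13, 1)·C(16, 13)·C(6, 2) = 109200. Avoid both = 4059928950 − 2217072 − 1163381400 + 109200 = 2894439678.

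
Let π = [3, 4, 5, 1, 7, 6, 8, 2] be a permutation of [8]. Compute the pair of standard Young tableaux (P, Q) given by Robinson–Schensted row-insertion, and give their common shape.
P = [1, 2, 5, 6, 8] / [3, 4] / [7];  Q = [1, 2, 3, 5, 7] / [4, 6] / [8];  common shape = (5, 2, 1)

Row-insert the values π_1, π_2, … into P one at a time, bumping the leftmost entry strictly greater than the inserted value down to the next row. The recording tableau Q records, in position (i, j), the step at which that cell was added to P.
  Insert 3 (step 1): P = [3];  Q = [1]
  Insert 4 (step 2): P = [3, 4];  Q = [1, 2]
  Insert 5 (step 3): P = [3, 4, 5];  Q = [1, 2, 3]
  Insert 1 (step 4): P = [1, 4, 5] / [3];  Q = [1, 2, 3] / [4]
  Insert 7 (step 5): P = [1, 4, 5, 7] / [3];  Q = [1, 2, 3, 5] / [4]
  Insert 6 (step 6): P = [1, 4, 5, 6] / [3, 7];  Q = [1, 2, 3, 5] / [4, 6]
  Insert 8 (step 7): P = [1, 4, 5, 6, 8] / [3, 7];  Q = [1, 2, 3, 5, 7] / [4, 6]
  Insert 2 (step 8): P = [1, 2, 5, 6, 8] / [3, 4] / [7];  Q = [1, 2, 3, 5, 7] / [4, 6] / [8]
Final shape: (5, 2, 1).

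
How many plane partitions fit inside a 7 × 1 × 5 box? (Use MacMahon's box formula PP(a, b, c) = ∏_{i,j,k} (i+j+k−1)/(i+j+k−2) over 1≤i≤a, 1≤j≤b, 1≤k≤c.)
PP(7, 1, 5) = 792

Evaluate the triple product over i = 1..7, j = 1..1, k = 1..5. The factors are (2/1) · (3/2) · (4/3) · (5/4) · (6/5) · (3/2) · (4/3) · (5/4) · … (35 factors total). The numerators and denominators telescope so the product is an integer; carrying out the multiplication exactly gives PP(7, 1, 5) = 792.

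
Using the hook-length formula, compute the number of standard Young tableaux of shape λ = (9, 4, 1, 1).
# SYT of shape (9, 4, 1, 1) = 25025

Hook-length formula: f^λ = n! / Π hook(c), product over all cells c of the Young diagram. For λ = (9, 4, 1, 1), n = 15 boxes. Hook lengths by row (left-to-right, top-to-bottom): [12, 9, 8, 7, 5, 4, 3, 2, 1]; [6, 3, 2, 1]; [2]; [1]. Product of hooks = 52254720. So f^λ = 15! / 52254720 = 1307674368000 / 52254720 = 25025.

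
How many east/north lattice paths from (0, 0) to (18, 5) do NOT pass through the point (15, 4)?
Number of paths = 18145

Total paths from (0, 0) to (18, 5): C(23, 18) = 33649. Paths through (15, 4): (paths (0, 0) → (15, 4)) × (paths (15, 4) → (18, 5)) = C(19, 15) · C(4, 3) = 3876 · 4 = 15504. Avoidance count = 33649 − 15504 = 18145.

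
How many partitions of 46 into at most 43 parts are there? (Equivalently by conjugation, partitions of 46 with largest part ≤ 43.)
p(46, parts ≤ 43) = 105554

Use the recurrence p(n, m) = p(n, m−1) + p(n−m, m): either the largest part is < m (count p(n, m−1)) or the largest part is exactly m (remove one copy of m, count p(n−m, m)). With p(0, ·) = 1 this gives p(46, parts ≤ 43) = 105554. (By conjugating Young diagrams, this also counts partitions of 46 into at most 43 parts.)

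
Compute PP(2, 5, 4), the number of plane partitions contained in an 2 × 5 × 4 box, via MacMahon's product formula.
PP(2, 5, 4) = 5292

Evaluate the triple product over i = 1..2, j = 1..5, k = 1..4. The factors are (2/1) · (3/2) · (4/3) · (5/4) · (3/2) · (4/3) · (5/4) · (6/5) · … (40 factors total). The numerators and denominators telescope so the product is an integer; carrying out the multiplication exactly gives PP(2, 5, 4) = 5292.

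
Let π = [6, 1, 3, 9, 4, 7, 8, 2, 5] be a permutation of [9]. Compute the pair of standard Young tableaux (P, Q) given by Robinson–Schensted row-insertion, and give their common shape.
P = [1, 2, 4, 5, 8] / [3, 7] / [6, 9];  Q = [1, 3, 4, 6, 7] / [2, 5] / [8, 9];  common shape = (5, 2, 2)

Row-insert the values π_1, π_2, … into P one at a time, bumping the leftmost entry strictly greater than the inserted value down to the next row. The recording tableau Q records, in position (i, j), the step at which that cell was added to P.
  Insert 6 (step 1): P = [6];  Q = [1]
  Insert 1 (step 2): P = [1] / [6];  Q = [1] / [2]
  Insert 3 (step 3): P = [1, 3] / [6];  Q = [1, 3] / [2]
  Insert 9 (step 4): P = [1, 3, 9] / [6];  Q = [1, 3, 4] / [2]
  Insert 4 (step 5): P = [1, 3, 4] / [6, 9];  Q = [1, 3, 4] / [2, 5]
  Insert 7 (step 6): P = [1, 3, 4, 7] / [6, 9];  Q = [1, 3, 4, 6] / [2, 5]
  Insert 8 (step 7): P = [1, 3, 4, 7, 8] / [6, 9];  Q = [1, 3, 4, 6, 7] / [2, 5]
  Insert 2 (step 8): P = [1, 2, 4, 7, 8] / [3, 9] / [6];  Q = [1, 3, 4, 6, 7] / [2, 5] / [8]
  Insert 5 (step 9): P = [1, 2, 4, 5, 8] / [3, 7] / [6, 9];  Q = [1, 3, 4, 6, 7] / [2, 5] / [8, 9]
Final shape: (5, 2, 2).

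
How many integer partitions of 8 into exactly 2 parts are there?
p(8, 2 parts) = 4

Partitions of n into exactly k parts ↔ partitions of n − k into at most k parts (subtract 1 from each part). For n = 8, k = 2, the partitions are: 7+1, 6+2, 5+3, 4+4. Count = 4.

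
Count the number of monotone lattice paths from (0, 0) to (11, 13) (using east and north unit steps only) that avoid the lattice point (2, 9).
Number of paths = 2456819

Total paths from (0, 0) to (11, 13): C(24, 11) = 2496144. Paths through (2, 9): (paths (0, 0) → (2, 9)) × (paths (2, 9) → (11, 13)) = C(11, 2) · C(13, 9) = 55 · 715 = 39325. Avoidance count = 2496144 − 39325 = 2456819.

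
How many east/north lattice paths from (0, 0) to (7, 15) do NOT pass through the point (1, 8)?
Number of paths = 155100

Total paths from (0, 0) to (7, 15): C(22, 7) = 170544. Paths through (1, 8): (paths (0, 0) → (1, 8)) × (paths (1, 8) → (7, 15)) = C(9, 1) · C(13, 6) = 9 · 1716 = 15444. Avoidance count = 170544 − 15444 = 155100.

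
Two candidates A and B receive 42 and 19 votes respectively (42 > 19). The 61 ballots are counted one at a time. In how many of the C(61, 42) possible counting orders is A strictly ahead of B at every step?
Strict-lead orderings = 1119772632212850

Total orderings of the 61 votes with 42 for A: C(61, 42) = 2969831763694950. By the Bertrand ballot formula (Cycle Lemma / reflection principle), the number of orderings in which A is strictly ahead of B throughout is (p − q)/(p + q) · C(p + q, p) = (42 − 19)/(42 + 19) · 2969831763694950 = 1119772632212850.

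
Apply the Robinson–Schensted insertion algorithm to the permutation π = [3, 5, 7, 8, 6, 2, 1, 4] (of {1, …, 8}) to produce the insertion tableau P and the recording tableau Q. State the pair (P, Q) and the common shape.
P = [1, 4, 6, 8] / [2, 5] / [3] / [7];  Q = [1, 2, 3, 4] / [5, 8] / [6] / [7];  common shape = (4, 2, 1, 1)

Row-insert the values π_1, π_2, … into P one at a time, bumping the leftmost entry strictly greater than the inserted value down to the next row. The recording tableau Q records, in position (i, j), the step at which that cell was added to P.
  Insert 3 (step 1): P = [3];  Q = [1]
  Insert 5 (step 2): P = [3, 5];  Q = [1, 2]
  Insert 7 (step 3): P = [3, 5, 7];  Q = [1, 2, 3]
  Insert 8 (step 4): P = [3, 5, 7, 8];  Q = [1, 2, 3, 4]
  Insert 6 (step 5): P = [3, 5, 6, 8] / [7];  Q = [1, 2, 3, 4] / [5]
  Insert 2 (step 6): P = [2, 5, 6, 8] / [3] / [7];  Q = [1, 2, 3, 4] / [5] / [6]
  Insert 1 (step 7): P = [1, 5, 6, 8] / [2] / [3] / [7];  Q = [1, 2, 3, 4] / [5] / [6] / [7]
  Insert 4 (step 8): P = [1, 4, 6, 8] / [2, 5] / [3] / [7];  Q = [1, 2, 3, 4] / [5, 8] / [6] / [7]
Final shape: (4, 2, 1, 1).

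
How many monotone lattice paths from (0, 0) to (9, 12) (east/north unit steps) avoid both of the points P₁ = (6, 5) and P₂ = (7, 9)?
Number of paths = 147190

Inclusion–exclusion. Total paths: C(21, 9) = 293930. Through P₁: C(11, 6)·C(10, 3) = 55440. Through P₂: C(16, 7)·C(5, 2) = 114400. Since P₁ is strictly southwest of P₂, a monotone path through both must visit P₁ then P₂; paths through both = C(11, 6)·C(5, 1)·C(5, 2) = 23100. Avoid both = 293930 − 55440 − 114400 + 23100 = 147190.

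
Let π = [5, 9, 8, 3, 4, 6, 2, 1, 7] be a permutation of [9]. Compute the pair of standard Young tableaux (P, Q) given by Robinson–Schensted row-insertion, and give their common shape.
P = [1, 4, 6, 7] / [2, 8] / [3] / [5] / [9];  Q = [1, 2, 6, 9] / [3, 5] / [4] / [7] / [8];  common shape = (4, 2, 1, 1, 1)

Row-insert the values π_1, π_2, … into P one at a time, bumping the leftmost entry strictly greater than the inserted value down to the next row. The recording tableau Q records, in position (i, j), the step at which that cell was added to P.
  Insert 5 (step 1): P = [5];  Q = [1]
  Insert 9 (step 2): P = [5, 9];  Q = [1, 2]
  Insert 8 (step 3): P = [5, 8] / [9];  Q = [1, 2] / [3]
  Insert 3 (step 4): P = [3, 8] / [5] / [9];  Q = [1, 2] / [3] / [4]
  Insert 4 (step 5): P = [3, 4] / [5, 8] / [9];  Q = [1, 2] / [3, 5] / [4]
  Insert 6 (step 6): P = [3, 4, 6] / [5, 8] / [9];  Q = [1, 2, 6] / [3, 5] / [4]
  Insert 2 (step 7): P = [2, 4, 6] / [3, 8] / [5] / [9];  Q = [1, 2, 6] / [3, 5] / [4] / [7]
  Insert 1 (step 8): P = [1, 4, 6] / [2, 8] / [3] / [5] / [9];  Q = [1, 2, 6] / [3, 5] / [4] / [7] / [8]
  Insert 7 (step 9): P = [1, 4, 6, 7] / [2, 8] / [3] / [5] / [9];  Q = [1, 2, 6, 9] / [3, 5] / [4] / [7] / [8]
Final shape: (4, 2, 1, 1, 1).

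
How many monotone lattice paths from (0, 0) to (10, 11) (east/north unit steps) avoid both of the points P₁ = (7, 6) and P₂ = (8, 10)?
Number of paths = 151086

Inclusion–exclusion. Total paths: C(21, 10) = 352716. Through P₁: C(13, 7)·C(8, 3) = 96096. Through P₂: C(18, 8)·C(3, 2) = 131274. Since P₁ is strictly southwest of P₂, a monotone path through both must visit P₁ then P₂; paths through both = C(13, 7)·C(5, 1)·C(3, 2) = 25740. Avoid both = 352716 − 96096 − 131274 + 25740 = 151086.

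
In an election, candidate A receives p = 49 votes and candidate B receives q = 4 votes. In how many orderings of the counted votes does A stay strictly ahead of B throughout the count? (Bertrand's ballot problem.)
Strict-lead orderings = 248625

Total orderings of the 53 votes with 49 for A: C(53, 49) = 292825. By the Bertrand ballot formula (Cycle Lemma / reflection principle), the number of orderings in which A is strictly ahead of B throughout is (p − q)/(p + q) · C(p + q, p) = (49 − 4)/(49 + 4) · 292825 = 248625.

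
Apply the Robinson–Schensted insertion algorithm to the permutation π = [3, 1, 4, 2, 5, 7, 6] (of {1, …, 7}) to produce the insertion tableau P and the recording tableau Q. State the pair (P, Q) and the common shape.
P = [1, 2, 5, 6] / [3, 4, 7];  Q = [1, 3, 5, 6] / [2, 4, 7];  common shape = (4, 3)

Row-insert the values π_1, π_2, … into P one at a time, bumping the leftmost entry strictly greater than the inserted value down to the next row. The recording tableau Q records, in position (i, j), the step at which that cell was added to P.
  Insert 3 (step 1): P = [3];  Q = [1]
  Insert 1 (step 2): P = [1] / [3];  Q = [1] / [2]
  Insert 4 (step 3): P = [1, 4] / [3];  Q = [1, 3] / [2]
  Insert 2 (step 4): P = [1, 2] / [3, 4];  Q = [1, 3] / [2, 4]
  Insert 5 (step 5): P = [1, 2, 5] / [3, 4];  Q = [1, 3, 5] / [2, 4]
  Insert 7 (step 6): P = [1, 2, 5, 7] / [3, 4];  Q = [1, 3, 5, 6] / [2, 4]
  Insert 6 (step 7): P = [1, 2, 5, 6] / [3, 4, 7];  Q = [1, 3, 5, 6] / [2, 4, 7]
Final shape: (4, 3).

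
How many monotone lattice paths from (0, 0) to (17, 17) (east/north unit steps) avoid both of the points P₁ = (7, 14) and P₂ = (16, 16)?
Number of paths = 1110980160

Inclusion–exclusion. Total paths: C(34, 17) = 2333606220. Through P₁: C(21, 7)·C(13, 10) = 33256080. Through P₂: C(32, 16)·C(2, 1) = 1202160780. Since P₁ is strictly southwest of P₂, a monotone path through both must visit P₁ then P₂; paths through both = C(21, 7)·C(11, 9)·C(2, 1) = 12790800. Avoid both = 2333606220 − 33256080 − 1202160780 + 12790800 = 1110980160.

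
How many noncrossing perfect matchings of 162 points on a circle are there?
C_81 = 4462290049988320482463241297506133183499654740

These noncrossing handshakes are counted by the Catalan number C_n = (1/(n + 1)) · C(2n, n). For n = 81: C_81 = (1/82) · C(162, 81) = 365907784099042279561985786395502921046971688680/82 = 4462290049988320482463241297506133183499654740.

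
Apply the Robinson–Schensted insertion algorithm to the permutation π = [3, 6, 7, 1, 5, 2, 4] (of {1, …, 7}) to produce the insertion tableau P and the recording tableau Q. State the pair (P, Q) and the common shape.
P = [1, 2, 4] / [3, 5, 7] / [6];  Q = [1, 2, 3] / [4, 5, 7] / [6];  common shape = (3, 3, 1)

Row-insert the values π_1, π_2, … into P one at a time, bumping the leftmost entry strictly greater than the inserted value down to the next row. The recording tableau Q records, in position (i, j), the step at which that cell was added to P.
  Insert 3 (step 1): P = [3];  Q = [1]
  Insert 6 (step 2): P = [3, 6];  Q = [1, 2]
  Insert 7 (step 3): P = [3, 6, 7];  Q = [1, 2, 3]
  Insert 1 (step 4): P = [1, 6, 7] / [3];  Q = [1, 2, 3] / [4]
  Insert 5 (step 5): P = [1, 5, 7] / [3, 6];  Q = [1, 2, 3] / [4, 5]
  Insert 2 (step 6): P = [1, 2, 7] / [3, 5] / [6];  Q = [1, 2, 3] / [4, 5] / [6]
  Insert 4 (step 7): P = [1, 2, 4] / [3, 5, 7] / [6];  Q = [1, 2, 3] / [4, 5, 7] / [6]
Final shape: (3, 3, 1).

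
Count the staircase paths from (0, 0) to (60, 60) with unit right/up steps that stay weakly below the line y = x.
C_60 = 1583850964596120042686772779038896

These NE paths below the diagonal are counted by the Catalan number C_n = (1/(n + 1)) · C(2n, n). For n = 60: C_60 = (1/61) · C(120, 60) = 96614908840363322603893139521372656/61 = 1583850964596120042686772779038896.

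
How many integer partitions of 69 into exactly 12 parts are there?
p(69, 12 parts) = 237405

Partitions of n into exactly k parts are in bijection with partitions of n − k into at most k parts (subtract 1 from each part). So p(69, exactly 12) = p(57, parts ≤ 12). Computing via the recurrence p(m, j) = p(m, j−1) + p(m−j, j) gives 237405.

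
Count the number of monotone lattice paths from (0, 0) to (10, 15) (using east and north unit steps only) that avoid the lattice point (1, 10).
Number of paths = 3246738

Total paths from (0, 0) to (10, 15): C(25, 10) = 3268760. Paths through (1, 10): (paths (0, 0) → (1, 10)) × (paths (1, 10) → (10, 15)) = C(11, 1) · C(14, 9) = 11 · 2002 = 22022. Avoidance count = 3268760 − 22022 = 3246738.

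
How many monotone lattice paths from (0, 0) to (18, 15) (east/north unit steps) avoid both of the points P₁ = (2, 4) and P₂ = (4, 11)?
Number of paths = 839065395

Inclusion–exclusion. Total paths: C(33, 18) = 1037158320. Through P₁: C(6, 2)·C(27, 16) = 195568425. Through P₂: C(15, 4)·C(18, 14) = 4176900. Since P₁ is strictly southwest of P₂, a monotone path through both must visit P₁ then P₂; paths through both = C(6, 2)·C(9, 2)·C(18, 14) = 1652400. Avoid both = 1037158320 − 195568425 − 4176900 + 1652400 = 839065395.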